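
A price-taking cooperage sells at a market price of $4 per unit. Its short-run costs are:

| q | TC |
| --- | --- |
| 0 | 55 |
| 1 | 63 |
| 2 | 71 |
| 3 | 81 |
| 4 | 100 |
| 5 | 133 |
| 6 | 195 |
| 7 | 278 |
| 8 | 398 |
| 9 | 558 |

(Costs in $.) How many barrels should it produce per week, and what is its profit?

q = 0 (shut down); profit = -$55

Compute π = P·q − TC at each output: q=0: -55; q=1: -59; q=2: -63; q=3: -69; q=4: -84; q=5: -113; q=6: -171; q=7: -250; q=8: -366; q=9: -522.
Profit is highest at q = 0. Equivalently, the lowest AVC in the table is 8/1 ≈ $8 at q = 1, and P = $4 falls below it — price never covers variable cost, so the firm shuts down and loses only its fixed cost.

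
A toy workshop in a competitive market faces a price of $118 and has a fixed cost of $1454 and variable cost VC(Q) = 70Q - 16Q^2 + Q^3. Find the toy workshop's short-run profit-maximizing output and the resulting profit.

Profit = -$302 at Q = 12

AVC = 70 - 16Q + Q^2 has its minimum $6 at Q = 8; price $118 clears that bar, so the firm operates.
With MC = 70 - 32Q + 3Q^2, P = MC on the upward-sloping part at Q* = 12.
TR = 118·12 = 1416. TC = 1454 + 264 = 1718. Profit = 1416 − 1718 = -$302.
By producing, the firm covers all variable cost plus $1152 of fixed cost; shutting down would lose the full $1454.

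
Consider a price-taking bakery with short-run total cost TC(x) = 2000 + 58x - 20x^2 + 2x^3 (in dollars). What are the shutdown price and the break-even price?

Shutdown price = min AVC. AVC = 58 - 20x + 2x^2, with vertex at x = 5 and minimum $8.
ATC = 2000/x + 58 - 20x + 2x^2. Setting dATC/dx = −2000/x^2 − 20 + 4x = 0 gives x = 10 (since 4·10^3 − 20·10^2 = 2000).
min ATC = 2000/10 + 58 − 20·10 + 2·10^2 = $258. That is the break-even price.
For $8 ≤ P < $258 the firm produces at a loss; below $8 it shuts down.

Shutdown price = $8; break-even price = $258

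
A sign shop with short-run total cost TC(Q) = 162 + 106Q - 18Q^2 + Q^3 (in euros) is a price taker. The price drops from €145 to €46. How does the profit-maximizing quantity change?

Output falls from 13 to 10

MC = 106 - 36Q + 3Q^2; the shutdown threshold is min AVC = €25 (at Q = 9).
At P = €145 ≥ min AVC, set P = MC on the rising branch: Q = 13.
At P = €46 ≥ min AVC, set P = MC: Q = 10. The firm stays open but cuts output.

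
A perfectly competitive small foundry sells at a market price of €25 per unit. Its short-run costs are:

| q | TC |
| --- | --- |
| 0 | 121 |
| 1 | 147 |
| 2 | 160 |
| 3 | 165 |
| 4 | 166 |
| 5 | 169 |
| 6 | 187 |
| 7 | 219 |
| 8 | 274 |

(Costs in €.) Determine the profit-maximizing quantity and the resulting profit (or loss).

Compute π = P·q − TC at each output: q=0: -121; q=1: -122; q=2: -110; q=3: -90; q=4: -66; q=5: -44; q=6: -37; q=7: -44; q=8: -74.
Profit is maximized at q = 6. AVC there is 66/6 = €11 ≤ P, so producing beats shutting down (which would give -€121).

q = 6; profit = -€37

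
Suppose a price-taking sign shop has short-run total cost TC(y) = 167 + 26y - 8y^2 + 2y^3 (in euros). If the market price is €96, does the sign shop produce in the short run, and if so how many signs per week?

Variable cost is VC = 26y - 8y^2 + 2y^3, so AVC = VC/y = 26 - 8y + 2y^2 and MC = dTC/dy = 26 - 16y + 6y^2.
AVC is minimized where dAVC/dy = -8 + 4y = 0, at y = 2; min AVC = 26 - 8·2 + 2·2^2 = €18.
Because €96 ≥ €18, revenue can cover variable cost; the firm operates.
Solving P = MC: -70 - 16y + 6y^2 = 0 ⇒ y = -7/3 or 5. On the upward-sloping branch, y* = 5.
Check: AVC at y = 5 is €36 ≤ P, so revenue covers variable cost.
Profit = P·y − TC = 96·5 − 347 = €133.

Produce at y = 5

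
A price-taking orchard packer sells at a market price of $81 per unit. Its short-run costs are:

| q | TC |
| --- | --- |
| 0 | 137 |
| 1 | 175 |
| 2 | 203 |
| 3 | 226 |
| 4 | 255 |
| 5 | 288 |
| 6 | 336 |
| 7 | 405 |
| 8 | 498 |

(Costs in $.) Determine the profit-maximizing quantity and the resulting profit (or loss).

Tabulate TR − TC: q=0: -137; q=1: -94; q=2: -41; q=3: 17; q=4: 69; q=5: 117; q=6: 150; q=7: 162; q=8: 150.
Profit is maximized at q = 7. AVC there is 268/7 = $38.29 ≤ P, so producing beats shutting down (which would give -$137).

q = 7; profit = $162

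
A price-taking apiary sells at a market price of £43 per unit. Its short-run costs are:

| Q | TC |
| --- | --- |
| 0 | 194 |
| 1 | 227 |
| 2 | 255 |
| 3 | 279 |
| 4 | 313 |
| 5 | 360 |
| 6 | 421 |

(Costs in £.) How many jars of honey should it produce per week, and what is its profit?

Profit at each row (π = 43Q − TC): Q=0: -194; Q=1: -184; Q=2: -169; Q=3: -150; Q=4: -141; Q=5: -145; Q=6: -163.
Profit is maximized at Q = 4. AVC there is 119/4 = £29.75 ≤ P, so producing beats shutting down (which would give -£194).

Q = 4; profit = -£141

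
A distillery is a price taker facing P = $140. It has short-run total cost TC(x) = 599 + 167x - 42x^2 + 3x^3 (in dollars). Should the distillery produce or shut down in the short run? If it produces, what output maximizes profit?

Produce at x = 9

Strip out fixed cost: VC = 167x - 42x^2 + 3x^3. Then AVC = 167 - 42x + 3x^2 and MC = 167 - 84x + 9x^2.
The AVC parabola has its vertex at x = 42/6 = 7, where AVC = 167 - 42·7 + 3·7^2 = $20.
Since P = $140 ≥ min AVC = $20, price covers variable cost and the firm should produce.
Solving P = MC: 27 - 84x + 9x^2 = 0 ⇒ x = 1/3 or 9. On the upward-sloping branch, x* = 9.
Check: AVC at x = 9 is $32 ≤ P, so revenue covers variable cost.
Profit = P·x − TC = 140·9 − 887 = $373.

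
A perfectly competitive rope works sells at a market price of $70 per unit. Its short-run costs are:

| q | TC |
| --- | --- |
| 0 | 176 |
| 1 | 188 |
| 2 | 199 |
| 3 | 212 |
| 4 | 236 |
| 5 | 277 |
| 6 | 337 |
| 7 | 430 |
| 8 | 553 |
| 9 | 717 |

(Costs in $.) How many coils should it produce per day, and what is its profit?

Profit at each row (π = 70q − TC): q=0: -176; q=1: -118; q=2: -59; q=3: -2; q=4: 44; q=5: 73; q=6: 83; q=7: 60; q=8: 7; q=9: -87.
Profit is maximized at q = 6. AVC there is 161/6 = $26.83 ≤ P, so producing beats shutting down (which would give -$176).

q = 6; profit = $83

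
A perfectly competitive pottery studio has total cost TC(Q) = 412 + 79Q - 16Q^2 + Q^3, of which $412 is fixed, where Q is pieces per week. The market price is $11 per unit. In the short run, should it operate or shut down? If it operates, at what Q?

Shut down

Strip out fixed cost: VC = 79Q - 16Q^2 + Q^3. Then AVC = 79 - 16Q + Q^2 and MC = 79 - 32Q + 3Q^2.
The AVC parabola has its vertex at Q = 16/2 = 8, where AVC = 79 - 16·8 + 8^2 = $15.
With P < min AVC ($11 < $15), every unit sold adds to the loss.
Best response: produce nothing and absorb the $412 fixed cost.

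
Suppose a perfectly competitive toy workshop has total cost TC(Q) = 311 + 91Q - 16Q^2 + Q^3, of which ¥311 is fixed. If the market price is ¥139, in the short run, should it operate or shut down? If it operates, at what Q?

From TC, MC = TC'(Q) = 91 - 32Q + 3Q^2 and AVC = VC/Q = 91 - 16Q + Q^2.
AVC hits its minimum where MC = AVC, at Q = 8, giving min AVC = 91 - 16·8 + 8^2 = ¥27.
Since P = ¥139 ≥ min AVC = ¥27, price covers variable cost and the firm should produce.
Solving P = MC: -48 - 32Q + 3Q^2 = 0 ⇒ Q = -4/3 or 12. On the upward-sloping branch, Q* = 12.
Check: AVC at Q = 12 is ¥43 ≤ P, so revenue covers variable cost.
Profit = P·Q − TC = 139·12 − 827 = ¥841.

Produce at Q = 12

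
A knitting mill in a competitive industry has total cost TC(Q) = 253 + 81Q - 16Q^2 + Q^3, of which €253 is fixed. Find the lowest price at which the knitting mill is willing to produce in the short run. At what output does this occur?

€17 per unit, at Q = 8

The firm shuts down when price falls below the minimum of average variable cost. AVC = VC/Q = 81 - 16Q + Q^2.
dAVC/dQ = -16 + 2Q = 0 gives Q = 8. min AVC = 81 - 16·8 + 8^2 = 17.
So the shutdown price is €17.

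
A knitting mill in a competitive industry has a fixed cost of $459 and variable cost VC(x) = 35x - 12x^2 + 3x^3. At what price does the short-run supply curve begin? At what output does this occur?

$23 per unit, at x = 2

Short-run supply begins at min AVC. From VC = 35x - 12x^2 + 3x^3, AVC = 35 - 12x + 3x^2.
At the minimum of AVC, MC = AVC. MC = 35 - 24x + 9x^2; setting MC = AVC gives 6x^2 - 12x = 0, so x = 2. min AVC = 23.
So the shutdown price is $23.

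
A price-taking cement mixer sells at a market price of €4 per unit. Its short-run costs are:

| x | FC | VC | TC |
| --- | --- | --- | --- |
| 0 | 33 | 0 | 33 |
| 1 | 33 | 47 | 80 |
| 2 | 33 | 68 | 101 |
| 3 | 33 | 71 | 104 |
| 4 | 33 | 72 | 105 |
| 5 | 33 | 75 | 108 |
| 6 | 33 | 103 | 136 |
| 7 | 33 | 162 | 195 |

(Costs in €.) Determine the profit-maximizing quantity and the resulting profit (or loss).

x = 0 (shut down); profit = -€33

Tabulate TR − TC: x=0: -33; x=1: -76; x=2: -93; x=3: -92; x=4: -89; x=5: -88; x=6: -112; x=7: -167.
Profit is highest at x = 0. Equivalently, the lowest AVC in the table is 75/5 ≈ €15 at x = 5, and P = €4 falls below it — price never covers variable cost, so the firm shuts down and loses only its fixed cost.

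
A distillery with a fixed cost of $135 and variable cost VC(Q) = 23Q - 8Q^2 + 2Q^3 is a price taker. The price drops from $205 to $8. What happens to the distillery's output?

Output falls from 7 to 0 (the firm shuts down)

MC = 23 - 16Q + 6Q^2; the shutdown threshold is min AVC = $15 (at Q = 2).
At P = $205 ≥ min AVC, set P = MC on the rising branch: Q = 7.
At P = $8 < min AVC = $15, price no longer covers variable cost at any output, so the firm shuts down: Q = 0.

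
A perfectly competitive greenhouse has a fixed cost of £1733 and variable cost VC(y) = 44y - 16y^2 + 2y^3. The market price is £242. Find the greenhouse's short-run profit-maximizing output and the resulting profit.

Profit = -£113 at y = 9

AVC = 44 - 16y + 2y^2 has its minimum £12 at y = 4; price £242 clears that bar, so the firm operates.
With MC = 44 - 32y + 6y^2, P = MC on the upward-sloping part at y* = 9.
TR = 242·9 = 2178. TC = 1733 + 558 = 2291. Profit = 2178 − 2291 = -£113.
Shutting down would mean losing the fixed cost of £1733, so operating at a loss of £113 is better by £1620.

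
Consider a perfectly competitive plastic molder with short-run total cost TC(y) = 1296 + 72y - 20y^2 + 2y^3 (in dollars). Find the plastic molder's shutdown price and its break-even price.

AVC = 72 - 20y + 2y^2; minimized at y = 5, giving min AVC = $22. That is the shutdown price.
ATC = 1296/y + 72 - 20y + 2y^2. Setting dATC/dy = −1296/y^2 − 20 + 4y = 0 gives y = 9 (since 4·9^3 − 20·9^2 = 1296).
min ATC = 1296/9 + 72 − 20·9 + 2·9^2 = $198. That is the break-even price.
For $22 ≤ P < $198 the firm produces at a loss; below $22 it shuts down.

Shutdown price = $22; break-even price = $198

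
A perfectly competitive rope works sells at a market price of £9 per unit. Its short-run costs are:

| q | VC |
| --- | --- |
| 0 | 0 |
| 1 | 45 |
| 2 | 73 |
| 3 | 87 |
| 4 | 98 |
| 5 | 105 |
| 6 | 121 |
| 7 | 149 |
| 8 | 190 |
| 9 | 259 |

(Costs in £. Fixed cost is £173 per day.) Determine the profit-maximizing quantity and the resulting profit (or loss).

Compute π = P·q − TC at each output: q=0: -173; q=1: -209; q=2: -228; q=3: -233; q=4: -235; q=5: -233; q=6: -240; q=7: -259; q=8: -291; q=9: -351.
Profit is highest at q = 0. Equivalently, the lowest AVC in the table is 121/6 ≈ £20.17 at q = 6, and P = £9 falls below it — price never covers variable cost, so the firm shuts down and loses only its fixed cost.

q = 0 (shut down); profit = -£173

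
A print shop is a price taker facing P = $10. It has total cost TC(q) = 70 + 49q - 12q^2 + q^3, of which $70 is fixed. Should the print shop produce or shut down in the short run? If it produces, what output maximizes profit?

Strip out fixed cost: VC = 49q - 12q^2 + q^3. Then AVC = 49 - 12q + q^2 and MC = 49 - 24q + 3q^2.
AVC hits its minimum where MC = AVC, at q = 6, giving min AVC = 49 - 12·6 + 6^2 = $13.
With P < min AVC ($10 < $13), every unit sold adds to the loss.
Best response: produce nothing and absorb the $70 fixed cost.

Shut down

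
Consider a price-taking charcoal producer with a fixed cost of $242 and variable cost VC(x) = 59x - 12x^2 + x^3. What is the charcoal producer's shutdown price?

Short-run supply begins at min AVC. From VC = 59x - 12x^2 + x^3, AVC = 59 - 12x + x^2.
At the minimum of AVC, MC = AVC. MC = 59 - 24x + 3x^2; setting MC = AVC gives 2x^2 - 12x = 0, so x = 6. min AVC = 23.
The firm shuts down for any P below $23.

$23 per unit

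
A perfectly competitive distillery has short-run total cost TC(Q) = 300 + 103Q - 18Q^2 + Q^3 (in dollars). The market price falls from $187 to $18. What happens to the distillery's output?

MC = 103 - 36Q + 3Q^2; the shutdown threshold is min AVC = $22 (at Q = 9).
At P = $187 ≥ min AVC, set P = MC on the rising branch: Q = 14.
At P = $18 < min AVC = $22, price no longer covers variable cost at any output, so the firm shuts down: Q = 0.

Output falls from 14 to 0 (the firm shuts down)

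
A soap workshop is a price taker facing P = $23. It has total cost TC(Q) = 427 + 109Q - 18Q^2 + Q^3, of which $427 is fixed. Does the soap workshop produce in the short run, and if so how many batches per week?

Variable cost is VC = 109Q - 18Q^2 + Q^3, so AVC = VC/Q = 109 - 18Q + Q^2 and MC = dTC/dQ = 109 - 36Q + 3Q^2.
AVC hits its minimum where MC = AVC, at Q = 9, giving min AVC = 109 - 18·9 + 9^2 = $28.
Since P = $23 < min AVC = $28, price fails to cover variable cost at any output.
Best response: produce nothing and absorb the $427 fixed cost.

Shut down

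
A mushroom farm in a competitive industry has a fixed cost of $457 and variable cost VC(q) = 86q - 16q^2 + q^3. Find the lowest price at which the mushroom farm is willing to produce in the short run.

$22 per unit

The firm shuts down when price falls below the minimum of average variable cost. AVC = VC/q = 86 - 16q + q^2.
dAVC/dq = -16 + 2q = 0 gives q = 8. min AVC = 86 - 16·8 + 8^2 = 22.
For P < $22 the firm produces nothing.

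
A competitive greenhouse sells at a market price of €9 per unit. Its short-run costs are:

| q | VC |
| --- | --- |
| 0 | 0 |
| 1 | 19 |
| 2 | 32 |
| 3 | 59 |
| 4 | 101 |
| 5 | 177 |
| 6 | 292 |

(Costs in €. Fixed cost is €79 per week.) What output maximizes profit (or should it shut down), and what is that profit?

q = 0 (shut down); profit = -€79

Tabulate TR − TC: q=0: -79; q=1: -89; q=2: -93; q=3: -111; q=4: -144; q=5: -211; q=6: -317.
Profit is highest at q = 0. Equivalently, the lowest AVC in the table is 32/2 ≈ €16 at q = 2, and P = €9 falls below it — price never covers variable cost, so the firm shuts down and loses only its fixed cost.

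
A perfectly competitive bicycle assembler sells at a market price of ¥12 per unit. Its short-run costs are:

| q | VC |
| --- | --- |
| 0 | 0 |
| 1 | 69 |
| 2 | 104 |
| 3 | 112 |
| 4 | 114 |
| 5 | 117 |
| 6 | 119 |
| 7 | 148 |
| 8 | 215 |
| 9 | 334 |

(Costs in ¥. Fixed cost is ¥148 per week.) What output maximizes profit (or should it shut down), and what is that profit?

q = 0 (shut down); profit = -¥148

Profit at each row (π = 12q − TC): q=0: -148; q=1: -205; q=2: -228; q=3: -224; q=4: -214; q=5: -205; q=6: -195; q=7: -212; q=8: -267; q=9: -374.
Profit is highest at q = 0. Equivalently, the lowest AVC in the table is 119/6 ≈ ¥19.83 at q = 6, and P = ¥12 falls below it — price never covers variable cost, so the firm shuts down and loses only its fixed cost.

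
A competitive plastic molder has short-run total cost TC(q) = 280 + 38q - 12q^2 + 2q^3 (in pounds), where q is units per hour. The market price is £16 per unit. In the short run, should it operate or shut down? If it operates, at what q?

Shut down

Variable cost is VC = 38q - 12q^2 + 2q^3, so AVC = VC/q = 38 - 12q + 2q^2 and MC = dTC/dq = 38 - 24q + 6q^2.
AVC hits its minimum where MC = AVC, at q = 3, giving min AVC = 38 - 12·3 + 2·3^2 = £20.
Since P = £16 < min AVC = £20, price fails to cover variable cost at any output.
Shutting down limits the loss to fixed cost, £280.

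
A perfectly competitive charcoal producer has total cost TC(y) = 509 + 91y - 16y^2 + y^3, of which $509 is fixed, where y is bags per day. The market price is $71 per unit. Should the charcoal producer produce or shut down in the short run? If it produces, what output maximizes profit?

Produce at y = 10

Strip out fixed cost: VC = 91y - 16y^2 + y^3. Then AVC = 91 - 16y + y^2 and MC = 91 - 32y + 3y^2.
The AVC parabola has its vertex at y = 16/2 = 8, where AVC = 91 - 16·8 + 8^2 = $27.
P = $71 exceeds min AVC = $27, so the firm stays open.
P = MC gives 20 - 32y + 3y^2 = 0, with roots 2/3 and 10. Take the larger (rising MC): y* = 10.
Check: AVC at y = 10 is $31 ≤ P, so revenue covers variable cost.
Profit = P·y − TC = 71·10 − 819 = -$109, a loss, but smaller than the $509 fixed cost the firm would lose by shutting down.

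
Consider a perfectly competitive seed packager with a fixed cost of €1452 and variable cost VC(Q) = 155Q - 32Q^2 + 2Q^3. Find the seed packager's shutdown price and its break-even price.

Shutdown price = €27; break-even price = €177

AVC = 155 - 32Q + 2Q^2; minimized at Q = 8, giving min AVC = €27. That is the shutdown price.
ATC = 1452/Q + 155 - 32Q + 2Q^2. Setting dATC/dQ = −1452/Q^2 − 32 + 4Q = 0 gives Q = 11 (since 4·11^3 − 32·11^2 = 1452).
min ATC = 1452/11 + 155 − 32·11 + 2·11^2 = €177. That is the break-even price.
Between these two prices the firm operates at a loss; above €177 it earns a profit.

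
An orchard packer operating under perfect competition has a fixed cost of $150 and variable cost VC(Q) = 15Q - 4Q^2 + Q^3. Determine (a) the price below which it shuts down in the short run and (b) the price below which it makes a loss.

Shutdown price = $11; break-even price = $50

AVC = 15 - 4Q + Q^2; minimized at Q = 2, giving min AVC = $11. That is the shutdown price.
ATC = 150/Q + 15 - 4Q + Q^2. Setting dATC/dQ = −150/Q^2 − 4 + 2Q = 0 gives Q = 5 (since 2·5^3 − 4·5^2 = 150).
min ATC = 150/5 + 15 − 4·5 + 5^2 = $50. That is the break-even price.
For $11 ≤ P < $50 the firm produces at a loss; below $11 it shuts down.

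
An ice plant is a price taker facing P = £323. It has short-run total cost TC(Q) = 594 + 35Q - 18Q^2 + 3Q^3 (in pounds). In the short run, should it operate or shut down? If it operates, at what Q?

Produce at Q = 8

From TC, MC = TC'(Q) = 35 - 36Q + 9Q^2 and AVC = VC/Q = 35 - 18Q + 3Q^2.
AVC is minimized where dAVC/dQ = -18 + 6Q = 0, at Q = 3; min AVC = 35 - 18·3 + 3·3^2 = £8.
P = £323 exceeds min AVC = £8, so the firm stays open.
Set P = MC: 323 = 35 - 36Q + 9Q^2 → -288 - 36Q + 9Q^2 = 0. The roots are Q = -4 and Q = 8; the profit-maximizing output is on the rising part of MC, so Q* = 8.
Check: AVC at Q = 8 is £83 ≤ P, so revenue covers variable cost.
Profit = P·Q − TC = 323·8 − 1258 = £1326.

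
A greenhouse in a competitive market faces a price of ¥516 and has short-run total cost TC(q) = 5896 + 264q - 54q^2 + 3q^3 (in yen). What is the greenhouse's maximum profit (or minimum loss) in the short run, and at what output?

Profit = -¥16 at q = 14

AVC = 264 - 54q + 3q^2 has its minimum ¥21 at q = 9; price ¥516 clears that bar, so the firm operates.
With MC = 264 - 108q + 9q^2, P = MC on the upward-sloping part at q* = 14.
TR = 516·14 = 7224. TC = 5896 + 1344 = 7240. Profit = 7224 − 7240 = -¥16.
Shutting down would mean losing the fixed cost of ¥5896, so operating at a loss of ¥16 is better by ¥5880.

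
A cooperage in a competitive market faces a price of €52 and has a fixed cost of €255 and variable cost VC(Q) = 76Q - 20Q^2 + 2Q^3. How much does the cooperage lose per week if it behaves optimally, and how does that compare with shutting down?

AVC = 76 - 20Q + 2Q^2; min AVC = €26 at Q = 5. Since P = €52 ≥ min AVC, the firm produces.
MC = 76 - 40Q + 6Q^2. Setting P = MC and taking the root on the rising branch gives Q* = 6.
TR = 52·6 = 312. TC = 255 + 168 = 423. Profit = 312 − 423 = -€111.
By producing, the firm covers all variable cost plus €144 of fixed cost; shutting down would lose the full €255.

Profit = -€111 at Q = 6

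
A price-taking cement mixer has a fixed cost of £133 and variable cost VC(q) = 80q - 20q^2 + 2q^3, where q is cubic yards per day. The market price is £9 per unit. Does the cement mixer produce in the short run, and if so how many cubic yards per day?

Shut down

Strip out fixed cost: VC = 80q - 20q^2 + 2q^3. Then AVC = 80 - 20q + 2q^2 and MC = 80 - 40q + 6q^2.
The AVC parabola has its vertex at q = 20/4 = 5, where AVC = 80 - 20·5 + 2·5^2 = £30.
Since P = £9 < min AVC = £30, price fails to cover variable cost at any output.
Shutting down limits the loss to fixed cost, £133.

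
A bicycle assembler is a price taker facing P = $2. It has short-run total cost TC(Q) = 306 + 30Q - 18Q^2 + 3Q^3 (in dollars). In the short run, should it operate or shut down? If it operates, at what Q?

Shut down

Strip out fixed cost: VC = 30Q - 18Q^2 + 3Q^3. Then AVC = 30 - 18Q + 3Q^2 and MC = 30 - 36Q + 9Q^2.
The AVC parabola has its vertex at Q = 18/6 = 3, where AVC = 30 - 18·3 + 3·3^2 = $3.
P = $2 lies below min AVC = $3; no output level covers variable cost.
The firm minimizes its loss by shutting down and losing only its fixed cost of $306.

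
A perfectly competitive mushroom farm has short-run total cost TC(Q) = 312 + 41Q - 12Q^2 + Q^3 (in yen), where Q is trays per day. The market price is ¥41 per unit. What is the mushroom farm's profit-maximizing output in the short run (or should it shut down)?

Variable cost is VC = 41Q - 12Q^2 + Q^3, so AVC = VC/Q = 41 - 12Q + Q^2 and MC = dTC/dQ = 41 - 24Q + 3Q^2.
The AVC parabola has its vertex at Q = 12/2 = 6, where AVC = 41 - 12·6 + 6^2 = ¥5.
Because ¥41 ≥ ¥5, revenue can cover variable cost; the firm operates.
Set P = MC: 41 = 41 - 24Q + 3Q^2 → -24Q + 3Q^2 = 0. The roots are Q = 0 and Q = 8; the profit-maximizing output is on the rising part of MC, so Q* = 8.
Check: AVC at Q = 8 is ¥9 ≤ P, so revenue covers variable cost.
Profit = P·Q − TC = 41·8 − 384 = -¥56, a loss, but smaller than the ¥312 fixed cost the firm would lose by shutting down.

Produce at Q = 8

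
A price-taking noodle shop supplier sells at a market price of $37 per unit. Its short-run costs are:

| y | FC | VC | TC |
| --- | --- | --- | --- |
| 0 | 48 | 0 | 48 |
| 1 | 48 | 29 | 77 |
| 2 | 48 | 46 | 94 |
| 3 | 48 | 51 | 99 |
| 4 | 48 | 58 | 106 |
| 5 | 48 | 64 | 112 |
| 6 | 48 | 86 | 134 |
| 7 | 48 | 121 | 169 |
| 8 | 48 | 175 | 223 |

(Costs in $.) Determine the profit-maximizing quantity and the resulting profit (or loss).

y = 7; profit = $90

Compute π = P·y − TC at each output: y=0: -48; y=1: -40; y=2: -20; y=3: 12; y=4: 42; y=5: 73; y=6: 88; y=7: 90; y=8: 73.
Profit is maximized at y = 7. AVC there is 121/7 = $17.29 ≤ P, so producing beats shutting down (which would give -$48).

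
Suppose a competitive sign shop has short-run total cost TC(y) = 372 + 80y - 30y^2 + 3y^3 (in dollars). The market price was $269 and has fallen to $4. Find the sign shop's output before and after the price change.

Output falls from 9 to 0 (the firm shuts down)

MC = 80 - 60y + 9y^2; the shutdown threshold is min AVC = $5 (at y = 5).
With P = $269 above the shutdown price, P = MC gives y = 9.
At P = $4 < min AVC = $5, price no longer covers variable cost at any output, so the firm shuts down: y = 0.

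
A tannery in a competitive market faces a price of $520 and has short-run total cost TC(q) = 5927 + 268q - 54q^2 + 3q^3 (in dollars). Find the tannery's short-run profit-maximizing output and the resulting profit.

AVC = 268 - 54q + 3q^2; min AVC = $25 at q = 9. Since P = $520 ≥ min AVC, the firm produces.
With MC = 268 - 108q + 9q^2, P = MC on the upward-sloping part at q* = 14.
TR = 520·14 = 7280. TC = 5927 + 1400 = 7327. Profit = 7280 − 7327 = -$47.
Shutting down would mean losing the fixed cost of $5927, so operating at a loss of $47 is better by $5880.

Profit = -$47 at q = 14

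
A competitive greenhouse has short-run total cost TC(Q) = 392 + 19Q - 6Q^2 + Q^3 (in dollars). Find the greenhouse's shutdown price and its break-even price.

Shutdown price = $10; break-even price = $82

AVC = 19 - 6Q + Q^2; minimized at Q = 3, giving min AVC = $10. That is the shutdown price.
ATC = 392/Q + 19 - 6Q + Q^2. Setting dATC/dQ = −392/Q^2 − 6 + 2Q = 0 gives Q = 7 (since 2·7^3 − 6·7^2 = 392).
min ATC = 392/7 + 19 − 6·7 + 7^2 = $82. That is the break-even price.
For $10 ≤ P < $82 the firm produces at a loss; below $10 it shuts down.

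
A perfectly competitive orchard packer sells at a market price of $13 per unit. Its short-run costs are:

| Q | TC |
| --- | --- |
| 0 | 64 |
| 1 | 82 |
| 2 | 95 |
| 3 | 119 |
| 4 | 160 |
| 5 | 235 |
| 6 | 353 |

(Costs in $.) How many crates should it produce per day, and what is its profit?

Q = 0 (shut down); profit = -$64

Profit at each row (π = 13Q − TC): Q=0: -64; Q=1: -69; Q=2: -69; Q=3: -80; Q=4: -108; Q=5: -170; Q=6: -275.
Profit is highest at Q = 0. Equivalently, the lowest AVC in the table is 31/2 ≈ $15.50 at Q = 2, and P = $13 falls below it — price never covers variable cost, so the firm shuts down and loses only its fixed cost.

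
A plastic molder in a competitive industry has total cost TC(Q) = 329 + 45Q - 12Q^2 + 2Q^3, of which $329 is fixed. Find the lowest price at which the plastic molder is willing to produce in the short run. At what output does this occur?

$27 per unit, at Q = 3

The firm shuts down when price falls below the minimum of average variable cost. AVC = VC/Q = 45 - 12Q + 2Q^2.
dAVC/dQ = -12 + 4Q = 0 gives Q = 3. min AVC = 45 - 12·3 + 2·3^2 = 27.
The firm shuts down for any P below $27.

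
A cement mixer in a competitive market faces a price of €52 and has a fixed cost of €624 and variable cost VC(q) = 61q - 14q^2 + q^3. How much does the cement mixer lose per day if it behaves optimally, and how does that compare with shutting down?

Profit = -€300 at q = 9

AVC = 61 - 14q + q^2; min AVC = €12 at q = 7. Since P = €52 ≥ min AVC, the firm produces.
MC = 61 - 28q + 3q^2. Setting P = MC and taking the root on the rising branch gives q* = 9.
TR = 52·9 = 468. TC = 624 + 144 = 768. Profit = 468 − 768 = -€300.
By producing, the firm covers all variable cost plus €324 of fixed cost; shutting down would lose the full €624.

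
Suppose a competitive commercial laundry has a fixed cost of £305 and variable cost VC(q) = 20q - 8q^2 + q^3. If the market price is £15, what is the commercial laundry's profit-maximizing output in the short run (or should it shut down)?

Produce at q = 5

From TC, MC = TC'(q) = 20 - 16q + 3q^2 and AVC = VC/q = 20 - 8q + q^2.
AVC hits its minimum where MC = AVC, at q = 4, giving min AVC = 20 - 8·4 + 4^2 = £4.
Because £15 ≥ £4, revenue can cover variable cost; the firm operates.
Solving P = MC: 5 - 16q + 3q^2 = 0 ⇒ q = 1/3 or 5. On the upward-sloping branch, q* = 5.
Check: AVC at q = 5 is £5 ≤ P, so revenue covers variable cost.
Profit = P·q − TC = 15·5 − 330 = -£255, a loss, but smaller than the £305 fixed cost the firm would lose by shutting down.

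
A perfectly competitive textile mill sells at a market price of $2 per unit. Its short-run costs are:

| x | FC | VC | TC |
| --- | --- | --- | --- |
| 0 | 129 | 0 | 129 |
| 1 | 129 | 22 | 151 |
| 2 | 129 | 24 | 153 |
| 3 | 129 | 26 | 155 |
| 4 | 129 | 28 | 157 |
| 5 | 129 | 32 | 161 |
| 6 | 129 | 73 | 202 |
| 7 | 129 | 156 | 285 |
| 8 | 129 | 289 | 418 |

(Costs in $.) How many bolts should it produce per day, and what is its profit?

Profit at each row (π = 2x − TC): x=0: -129; x=1: -149; x=2: -149; x=3: -149; x=4: -149; x=5: -151; x=6: -190; x=7: -271; x=8: -402.
Profit is highest at x = 0. Equivalently, the lowest AVC in the table is 32/5 ≈ $6.40 at x = 5, and P = $2 falls below it — price never covers variable cost, so the firm shuts down and loses only its fixed cost.

x = 0 (shut down); profit = -$129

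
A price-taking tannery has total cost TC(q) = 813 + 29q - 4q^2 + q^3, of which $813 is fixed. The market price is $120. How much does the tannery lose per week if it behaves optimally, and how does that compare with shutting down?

Profit = -$323 at q = 7

AVC = 29 - 4q + q^2 has its minimum $25 at q = 2; price $120 clears that bar, so the firm operates.
MC = 29 - 8q + 3q^2. Setting P = MC and taking the root on the rising branch gives q* = 7.
TR = 120·7 = 840. TC = 813 + 350 = 1163. Profit = 840 − 1163 = -$323.
That loss of $323 beats the $813 the firm would lose by shutting down; producing recovers $490 of fixed cost.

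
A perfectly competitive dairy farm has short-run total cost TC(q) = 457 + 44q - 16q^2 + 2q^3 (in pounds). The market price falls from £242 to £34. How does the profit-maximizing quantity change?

MC = 44 - 32q + 6q^2; the shutdown threshold is min AVC = £12 (at q = 4).
At P = £242 ≥ min AVC, set P = MC on the rising branch: q = 9.
At P = £34 ≥ min AVC, set P = MC: q = 5. The firm stays open but cuts output.

Output falls from 9 to 5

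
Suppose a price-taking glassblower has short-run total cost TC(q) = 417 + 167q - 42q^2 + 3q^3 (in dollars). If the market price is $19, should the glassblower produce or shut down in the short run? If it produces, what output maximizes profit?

From TC, MC = TC'(q) = 167 - 84q + 9q^2 and AVC = VC/q = 167 - 42q + 3q^2.
AVC hits its minimum where MC = AVC, at q = 7, giving min AVC = 167 - 42·7 + 3·7^2 = $20.
With P < min AVC ($19 < $20), every unit sold adds to the loss.
Best response: produce nothing and absorb the $417 fixed cost.

Shut down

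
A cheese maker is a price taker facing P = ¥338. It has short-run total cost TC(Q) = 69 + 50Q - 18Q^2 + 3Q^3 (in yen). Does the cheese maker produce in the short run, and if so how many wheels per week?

Produce at Q = 8

Variable cost is VC = 50Q - 18Q^2 + 3Q^3, so AVC = VC/Q = 50 - 18Q + 3Q^2 and MC = dTC/dQ = 50 - 36Q + 9Q^2.
The AVC parabola has its vertex at Q = 18/6 = 3, where AVC = 50 - 18·3 + 3·3^2 = ¥23.
Since P = ¥338 ≥ min AVC = ¥23, price covers variable cost and the firm should produce.
P = MC gives -288 - 36Q + 9Q^2 = 0, with roots -4 and 8. Take the larger (rising MC): Q* = 8.
Check: AVC at Q = 8 is ¥98 ≤ P, so revenue covers variable cost.
Profit = P·Q − TC = 338·8 − 853 = ¥1851.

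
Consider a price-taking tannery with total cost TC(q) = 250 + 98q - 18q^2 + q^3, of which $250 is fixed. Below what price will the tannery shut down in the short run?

$17 per unit

The shutdown price is the minimum of AVC. VC = 98q - 18q^2 + q^3, so AVC = 98 - 18q + q^2.
dAVC/dq = -18 + 2q = 0 gives q = 9. min AVC = 98 - 18·9 + 9^2 = 17.
The firm shuts down for any P below $17.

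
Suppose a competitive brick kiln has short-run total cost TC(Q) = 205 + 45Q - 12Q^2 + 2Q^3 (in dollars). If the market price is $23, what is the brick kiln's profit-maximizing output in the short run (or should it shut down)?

Strip out fixed cost: VC = 45Q - 12Q^2 + 2Q^3. Then AVC = 45 - 12Q + 2Q^2 and MC = 45 - 24Q + 6Q^2.
The AVC parabola has its vertex at Q = 12/4 = 3, where AVC = 45 - 12·3 + 2·3^2 = $27.
Since P = $23 < min AVC = $27, price fails to cover variable cost at any output.
The firm minimizes its loss by shutting down and losing only its fixed cost of $205.

Shut down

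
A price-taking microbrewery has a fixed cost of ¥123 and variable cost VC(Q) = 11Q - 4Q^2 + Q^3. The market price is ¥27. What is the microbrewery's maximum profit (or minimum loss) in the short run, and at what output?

Profit = -¥59 at Q = 4

AVC = 11 - 4Q + Q^2 has its minimum ¥7 at Q = 2; price ¥27 clears that bar, so the firm operates.
With MC = 11 - 8Q + 3Q^2, P = MC on the upward-sloping part at Q* = 4.
TR = 27·4 = 108. TC = 123 + 44 = 167. Profit = 108 − 167 = -¥59.
Shutting down would mean losing the fixed cost of ¥123, so operating at a loss of ¥59 is better by ¥64.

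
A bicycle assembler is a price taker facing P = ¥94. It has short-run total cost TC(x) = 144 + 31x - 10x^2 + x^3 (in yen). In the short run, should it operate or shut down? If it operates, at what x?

Produce at x = 9

Variable cost is VC = 31x - 10x^2 + x^3, so AVC = VC/x = 31 - 10x + x^2 and MC = dTC/dx = 31 - 20x + 3x^2.
AVC hits its minimum where MC = AVC, at x = 5, giving min AVC = 31 - 10·5 + 5^2 = ¥6.
P = ¥94 exceeds min AVC = ¥6, so the firm stays open.
P = MC gives -63 - 20x + 3x^2 = 0, with roots -7/3 and 9. Take the larger (rising MC): x* = 9.
Check: AVC at x = 9 is ¥22 ≤ P, so revenue covers variable cost.
Profit = P·x − TC = 94·9 − 342 = ¥504.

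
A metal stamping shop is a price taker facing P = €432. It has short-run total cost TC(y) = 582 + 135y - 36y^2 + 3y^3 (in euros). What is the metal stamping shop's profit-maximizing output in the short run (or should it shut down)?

From TC, MC = TC'(y) = 135 - 72y + 9y^2 and AVC = VC/y = 135 - 36y + 3y^2.
AVC is minimized where dAVC/dy = -36 + 6y = 0, at y = 6; min AVC = 135 - 36·6 + 3·6^2 = €27.
P = €432 exceeds min AVC = €27, so the firm stays open.
Set P = MC: 432 = 135 - 72y + 9y^2 → -297 - 72y + 9y^2 = 0. The roots are y = -3 and y = 11; the profit-maximizing output is on the rising part of MC, so y* = 11.
Check: AVC at y = 11 is €102 ≤ P, so revenue covers variable cost.
Profit = P·y − TC = 432·11 − 1704 = €3048.

Produce at y = 11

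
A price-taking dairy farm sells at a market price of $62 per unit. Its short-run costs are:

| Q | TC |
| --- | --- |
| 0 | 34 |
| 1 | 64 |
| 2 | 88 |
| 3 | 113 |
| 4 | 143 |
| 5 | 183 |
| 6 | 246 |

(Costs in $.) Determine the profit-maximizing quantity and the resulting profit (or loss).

Profit at each row (π = 62Q − TC): Q=0: -34; Q=1: -2; Q=2: 36; Q=3: 73; Q=4: 105; Q=5: 127; Q=6: 126.
Profit is maximized at Q = 5. AVC there is 149/5 = $29.80 ≤ P, so producing beats shutting down (which would give -$34).

Q = 5; profit = $127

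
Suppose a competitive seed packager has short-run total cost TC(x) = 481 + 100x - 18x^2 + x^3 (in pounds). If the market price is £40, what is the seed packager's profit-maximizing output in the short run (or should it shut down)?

Strip out fixed cost: VC = 100x - 18x^2 + x^3. Then AVC = 100 - 18x + x^2 and MC = 100 - 36x + 3x^2.
AVC hits its minimum where MC = AVC, at x = 9, giving min AVC = 100 - 18·9 + 9^2 = £19.
Because £40 ≥ £19, revenue can cover variable cost; the firm operates.
Solving P = MC: 60 - 36x + 3x^2 = 0 ⇒ x = 2 or 10. On the upward-sloping branch, x* = 10.
Check: AVC at x = 10 is £20 ≤ P, so revenue covers variable cost.
Profit = P·x − TC = 40·10 − 681 = -£281, a loss, but smaller than the £481 fixed cost the firm would lose by shutting down.

Produce at x = 10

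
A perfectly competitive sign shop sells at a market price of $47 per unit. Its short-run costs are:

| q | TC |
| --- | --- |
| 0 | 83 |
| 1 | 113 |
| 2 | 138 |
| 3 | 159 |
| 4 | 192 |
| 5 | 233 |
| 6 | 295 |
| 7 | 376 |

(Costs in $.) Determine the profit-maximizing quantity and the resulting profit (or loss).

q = 5; profit = $2

Tabulate TR − TC: q=0: -83; q=1: -66; q=2: -44; q=3: -18; q=4: -4; q=5: 2; q=6: -13; q=7: -47.
Profit is maximized at q = 5. AVC there is 150/5 = $30 ≤ P, so producing beats shutting down (which would give -$83).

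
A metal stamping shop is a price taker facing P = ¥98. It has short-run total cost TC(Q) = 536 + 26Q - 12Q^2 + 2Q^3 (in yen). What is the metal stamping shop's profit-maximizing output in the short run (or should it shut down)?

Strip out fixed cost: VC = 26Q - 12Q^2 + 2Q^3. Then AVC = 26 - 12Q + 2Q^2 and MC = 26 - 24Q + 6Q^2.
AVC is minimized where dAVC/dQ = -12 + 4Q = 0, at Q = 3; min AVC = 26 - 12·3 + 2·3^2 = ¥8.
P = ¥98 exceeds min AVC = ¥8, so the firm stays open.
P = MC gives -72 - 24Q + 6Q^2 = 0, with roots -2 and 6. Take the larger (rising MC): Q* = 6.
Check: AVC at Q = 6 is ¥26 ≤ P, so revenue covers variable cost.
Profit = P·Q − TC = 98·6 − 692 = -¥104, a loss, but smaller than the ¥536 fixed cost the firm would lose by shutting down.

Produce at Q = 6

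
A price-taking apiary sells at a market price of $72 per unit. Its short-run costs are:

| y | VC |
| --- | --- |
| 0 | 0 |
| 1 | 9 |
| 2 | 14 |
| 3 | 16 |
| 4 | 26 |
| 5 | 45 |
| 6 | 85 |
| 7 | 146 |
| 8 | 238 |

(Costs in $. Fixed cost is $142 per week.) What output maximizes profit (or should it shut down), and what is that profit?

y = 7; profit = $216

Tabulate TR − TC: y=0: -142; y=1: -79; y=2: -12; y=3: 58; y=4: 120; y=5: 173; y=6: 205; y=7: 216; y=8: 196.
Profit is maximized at y = 7. AVC there is 146/7 = $20.86 ≤ P, so producing beats shutting down (which would give -$142).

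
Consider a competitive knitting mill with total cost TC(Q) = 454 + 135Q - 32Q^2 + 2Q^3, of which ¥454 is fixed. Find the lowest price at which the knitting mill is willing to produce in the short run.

¥7 per unit

The firm shuts down when price falls below the minimum of average variable cost. AVC = VC/Q = 135 - 32Q + 2Q^2.
At the minimum of AVC, MC = AVC. MC = 135 - 64Q + 6Q^2; setting MC = AVC gives 4Q^2 - 32Q = 0, so Q = 8. min AVC = 7.
For P < ¥7 the firm produces nothing.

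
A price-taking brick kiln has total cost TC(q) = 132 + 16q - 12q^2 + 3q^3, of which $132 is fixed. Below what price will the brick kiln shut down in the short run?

The shutdown price is the minimum of AVC. VC = 16q - 12q^2 + 3q^3, so AVC = 16 - 12q + 3q^2.
dAVC/dq = -12 + 6q = 0 gives q = 2. min AVC = 16 - 12·2 + 3·2^2 = 4.
The firm shuts down for any P below $4.

$4 per unit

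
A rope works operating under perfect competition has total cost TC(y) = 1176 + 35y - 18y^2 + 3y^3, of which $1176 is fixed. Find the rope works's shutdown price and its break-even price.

Shutdown price = $8; break-even price = $224

AVC = 35 - 18y + 3y^2; minimized at y = 3, giving min AVC = $8. That is the shutdown price.
ATC = 1176/y + 35 - 18y + 3y^2. Setting dATC/dy = −1176/y^2 − 18 + 6y = 0 gives y = 7 (since 6·7^3 − 18·7^2 = 1176).
min ATC = 1176/7 + 35 − 18·7 + 3·7^2 = $224. That is the break-even price.
For $8 ≤ P < $224 the firm produces at a loss; below $8 it shuts down.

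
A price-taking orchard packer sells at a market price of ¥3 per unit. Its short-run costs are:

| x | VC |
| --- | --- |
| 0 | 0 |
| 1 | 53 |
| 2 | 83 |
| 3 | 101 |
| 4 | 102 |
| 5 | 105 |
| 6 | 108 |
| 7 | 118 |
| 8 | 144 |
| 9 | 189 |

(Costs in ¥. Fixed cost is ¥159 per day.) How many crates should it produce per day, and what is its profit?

Profit at each row (π = 3x − TC): x=0: -159; x=1: -209; x=2: -236; x=3: -251; x=4: -249; x=5: -249; x=6: -249; x=7: -256; x=8: -279; x=9: -321.
Profit is highest at x = 0. Equivalently, the lowest AVC in the table is 118/7 ≈ ¥16.86 at x = 7, and P = ¥3 falls below it — price never covers variable cost, so the firm shuts down and loses only its fixed cost.

x = 0 (shut down); profit = -¥159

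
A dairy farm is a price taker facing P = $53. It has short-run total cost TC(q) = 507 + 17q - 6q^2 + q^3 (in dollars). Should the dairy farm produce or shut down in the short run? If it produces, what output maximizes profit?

Strip out fixed cost: VC = 17q - 6q^2 + q^3. Then AVC = 17 - 6q + q^2 and MC = 17 - 12q + 3q^2.
The AVC parabola has its vertex at q = 6/2 = 3, where AVC = 17 - 6·3 + 3^2 = $8.
P = $53 exceeds min AVC = $8, so the firm stays open.
Set P = MC: 53 = 17 - 12q + 3q^2 → -36 - 12q + 3q^2 = 0. The roots are q = -2 and q = 6; the profit-maximizing output is on the rising part of MC, so q* = 6.
Check: AVC at q = 6 is $17 ≤ P, so revenue covers variable cost.
Profit = P·q − TC = 53·6 − 609 = -$291, a loss, but smaller than the $507 fixed cost the firm would lose by shutting down.

Produce at q = 6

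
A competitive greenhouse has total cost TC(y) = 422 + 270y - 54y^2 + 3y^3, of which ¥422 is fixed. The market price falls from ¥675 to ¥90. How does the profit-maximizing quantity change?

AVC = 270 - 54y + 3y^2, minimized at y = 9 where min AVC = ¥27. MC = 270 - 108y + 9y^2.
At P = ¥675 ≥ min AVC, set P = MC on the rising branch: y = 15.
At P = ¥90 ≥ min AVC, set P = MC: y = 10. The firm stays open but cuts output.

Output falls from 15 to 10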